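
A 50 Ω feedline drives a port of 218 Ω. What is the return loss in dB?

Γ = (218 − 50)/(218 + 50) = 0.627
RL = −20·log₁₀|Γ| = −20·log₁₀(0.627)

RL ≈ 4.06 dB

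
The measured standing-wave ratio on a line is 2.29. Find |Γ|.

|Γ| ≈ 0.392

|Γ| = (S − 1)/(S + 1) = (2.29 − 1)/(2.29 + 1) = 1.29/3.29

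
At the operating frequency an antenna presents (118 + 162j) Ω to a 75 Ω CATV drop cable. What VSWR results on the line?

VSWR ≈ 4.97

Γ = (Z_L − Z_0)/(Z_L + Z_0) = (43 + j162)/(193 + j162)
|Γ| = 168/252 = 0.665
VSWR = (1 + |Γ|)/(1 − |Γ|) = 1.67/0.335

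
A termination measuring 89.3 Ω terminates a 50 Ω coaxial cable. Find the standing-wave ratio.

Γ = (89.3 − 50)/(89.3 + 50) = 0.282
VSWR = (1 + 0.282)/(1 − 0.282)

VSWR ≈ 1.79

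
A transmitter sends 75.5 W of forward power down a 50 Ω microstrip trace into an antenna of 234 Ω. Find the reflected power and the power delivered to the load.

P_reflected ≈ 31.7 W; P_delivered ≈ 43.8 W

Γ = (234 − 50)/(234 + 50) = 0.648
|Γ|² = 0.42
P_refl = |Γ|²·P_inc = 31.7 W, P_del = (1 − |Γ|²)·P_inc = 43.8 W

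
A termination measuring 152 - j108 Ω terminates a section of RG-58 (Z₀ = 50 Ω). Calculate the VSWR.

VSWR ≈ 4.69

Γ = (Z_L − Z_0)/(Z_L + Z_0) = (102 − j108)/(202 − j108)
|Γ| = 149/229 = 0.649
VSWR = (1 + |Γ|)/(1 − |Γ|) = 1.65/0.351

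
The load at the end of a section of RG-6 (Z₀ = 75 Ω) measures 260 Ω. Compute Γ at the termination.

Γ = 0.552

Γ = (Z_L − Z_0)/(Z_L + Z_0) = (260 − 75)/(260 + 75) = 185/335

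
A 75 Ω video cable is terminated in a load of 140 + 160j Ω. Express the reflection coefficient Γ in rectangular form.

Γ = (Z_L − Z_0)/(Z_L + Z_0) = (65 + j160)/(215 + j160)

Γ ≈ 0.551 + j0.334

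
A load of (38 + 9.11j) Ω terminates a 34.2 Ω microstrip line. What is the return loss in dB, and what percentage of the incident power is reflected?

Γ = (3.8 + j9.11)/(72.2 + j9.11), |Γ| = 0.136
RL = −20·log₁₀(0.136) = 17.4 dB
P_refl/P_inc = |Γ|² = 0.0184

RL ≈ 17.4 dB; 1.84% of incident power reflected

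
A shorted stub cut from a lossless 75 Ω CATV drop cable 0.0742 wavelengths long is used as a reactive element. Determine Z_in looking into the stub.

βl = 2π × 0.0742 = 26.7°
tan(βl) = 0.503
For a shorted stub, Z_in = jZ_0·tan(βl)

Z_in ≈ +j37.7 Ω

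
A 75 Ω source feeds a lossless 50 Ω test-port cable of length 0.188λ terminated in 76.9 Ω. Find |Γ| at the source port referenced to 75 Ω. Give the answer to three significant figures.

|Γ| ≈ 0.37

βl = 2π × 0.188 = 67.7°
tan(βl) = 2.44
Z_in = Z_0·(Z_L + jZ_0·tanβl)/(Z_0 + jZ_L·tanβl) = 35.5 − j11.1 Ω
Γ_s = (Z_in − Z_s)/(Z_in + Z_s) = (-39.5 − j11.1)/(110 − j11.1), |Γ_s| = 0.37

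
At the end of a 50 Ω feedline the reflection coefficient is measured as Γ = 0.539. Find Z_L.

Z_L ≈ 167 Ω

Z_L = Z_0·(1 + Γ)/(1 − Γ) = 50·(1.54)/(0.461)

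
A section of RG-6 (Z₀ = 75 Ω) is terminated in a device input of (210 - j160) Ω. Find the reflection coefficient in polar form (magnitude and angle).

Γ ≈ 0.641 ∠ -20.5°

Γ = (Z_L − Z_0)/(Z_L + Z_0) = (135 − j160)/(285 − j160)
|Γ| = 209/327 = 0.641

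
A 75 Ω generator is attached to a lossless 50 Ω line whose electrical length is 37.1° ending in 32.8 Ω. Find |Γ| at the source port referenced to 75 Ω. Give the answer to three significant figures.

|Γ| ≈ 0.321

tan(βl) = 0.756
Z_in = Z_0·(Z_L + jZ_0·tanβl)/(Z_0 + jZ_L·tanβl) = 41.4 + j17.3 Ω
Γ_s = (Z_in − Z_s)/(Z_in + Z_s) = (-33.6 + j17.3)/(116 + j17.3), |Γ_s| = 0.321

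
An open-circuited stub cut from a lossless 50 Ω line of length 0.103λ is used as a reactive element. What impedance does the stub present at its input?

Z_in ≈ −j66.2 Ω

βl = 2π × 0.103 = 37.1°
tan(βl) = 0.756
For an open-circuited stub, Z_in = −jZ_0·cot(βl) = −jZ_0/tan(βl)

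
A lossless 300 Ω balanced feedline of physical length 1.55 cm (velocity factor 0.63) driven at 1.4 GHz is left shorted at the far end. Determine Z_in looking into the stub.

Z_in ≈ +j264 Ω

λ = v/f = 0.63·c / 1.4 GHz = 0.135 m
βl = 2π·l/λ = 2π × 0.115 = 41.3°
tan(βl) = 0.88
For a shorted stub, Z_in = jZ_0·tan(βl)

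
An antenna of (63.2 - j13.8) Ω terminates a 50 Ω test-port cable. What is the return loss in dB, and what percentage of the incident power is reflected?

RL ≈ 15.5 dB; 2.8% of incident power reflected

Γ = (13.2 − j13.8)/(113.2 − j13.8), |Γ| = 0.167
RL = −20·log₁₀(0.167) = 15.5 dB
P_refl/P_inc = |Γ|² = 0.028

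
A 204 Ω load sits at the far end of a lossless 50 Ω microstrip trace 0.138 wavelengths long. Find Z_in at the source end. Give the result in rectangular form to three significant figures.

Z_in ≈ 20.2 − j38.2 Ω

βl = 2π × 0.138 = 49.7°
tan(βl) = tan(49.7°) = 1.18
Z_in = Z_0·(Z_L + jZ_0·tanβl)/(Z_0 + jZ_L·tanβl)
     = 50·(204 + j58.9)/(50 + j240)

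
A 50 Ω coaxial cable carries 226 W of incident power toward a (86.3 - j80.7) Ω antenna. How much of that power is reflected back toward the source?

|Γ| = |(36.3 − j80.7)/(136.3 − j80.7)| = 0.559
|Γ|² = 0.312
P_refl = |Γ|²·P_inc = 70.5 W, P_del = (1 − |Γ|²)·P_inc = 155 W

P_reflected ≈ 70.5 W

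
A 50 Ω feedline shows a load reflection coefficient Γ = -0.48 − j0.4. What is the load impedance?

Z_L = Z_0·(1 + Γ)/(1 − Γ) = 50·(0.52 − j0.4)/(1.48 + j0.4)

Z_L ≈ 13 − j17 Ω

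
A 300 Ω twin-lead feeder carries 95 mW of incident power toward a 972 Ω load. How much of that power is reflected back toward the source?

P_reflected ≈ 26.5 mW

Γ = (972 − 300)/(972 + 300) = 0.528
|Γ|² = 0.279
P_refl = |Γ|²·P_inc = 26.5 mW, P_del = (1 − |Γ|²)·P_inc = 68.5 mW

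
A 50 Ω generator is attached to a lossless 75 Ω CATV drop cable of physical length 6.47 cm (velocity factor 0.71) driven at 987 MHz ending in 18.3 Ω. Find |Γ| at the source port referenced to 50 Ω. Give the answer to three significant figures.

λ = v/f = 0.71·c / 987 MHz = 0.216 m
βl = 2π·l/λ = 2π × 0.3 = 108°
tan(βl) = -3.09
Z_in = Z_0·(Z_L + jZ_0·tanβl)/(Z_0 + jZ_L·tanβl) = 123 − j139 Ω
Γ_s = (Z_in − Z_s)/(Z_in + Z_s) = (73.1 − j139)/(173 − j139), |Γ_s| = 0.707

|Γ| ≈ 0.707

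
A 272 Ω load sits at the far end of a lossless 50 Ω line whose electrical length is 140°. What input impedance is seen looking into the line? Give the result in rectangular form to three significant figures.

Z_in ≈ 21.2 + j54.9 Ω

tan(βl) = tan(140°) = -0.839
Z_in = Z_0·(Z_L + jZ_0·tanβl)/(Z_0 + jZ_L·tanβl)
     = 50·(272 − j42)/(50 − j228)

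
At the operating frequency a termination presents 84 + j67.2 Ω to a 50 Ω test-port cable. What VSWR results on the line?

Γ = (Z_L − Z_0)/(Z_L + Z_0) = (34 + j67.2)/(134 + j67.2)
|Γ| = 75.3/150 = 0.502
VSWR = (1 + |Γ|)/(1 − |Γ|) = 1.5/0.498

VSWR ≈ 3.02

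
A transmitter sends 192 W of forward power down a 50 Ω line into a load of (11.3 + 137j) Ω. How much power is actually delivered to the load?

|Γ| = |(-38.7 + j137)/(61.3 + j137)| = 0.949
|Γ|² = 0.9
P_refl = |Γ|²·P_inc = 173 W, P_del = (1 − |Γ|²)·P_inc = 19.3 W

P_delivered ≈ 19.3 W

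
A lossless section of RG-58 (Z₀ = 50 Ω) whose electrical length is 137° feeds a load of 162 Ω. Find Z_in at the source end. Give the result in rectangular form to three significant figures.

tan(βl) = tan(137°) = -0.933
Z_in = Z_0·(Z_L + jZ_0·tanβl)/(Z_0 + jZ_L·tanβl)
     = 50·(162 − j46.6)/(50 − j151)

Z_in ≈ 29.9 + j43.7 Ω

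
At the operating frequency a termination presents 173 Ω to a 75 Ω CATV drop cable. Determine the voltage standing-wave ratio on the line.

VSWR ≈ 2.31

For a purely resistive load, VSWR = R_L/Z_0 or Z_0/R_L (whichever > 1) = 173/75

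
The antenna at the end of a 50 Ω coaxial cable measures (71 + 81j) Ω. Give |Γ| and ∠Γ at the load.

Γ = (Z_L − Z_0)/(Z_L + Z_0) = (21 + j81)/(121 + j81)
|Γ| = 83.7/146 = 0.575

Γ ≈ 0.575 ∠ 41.7°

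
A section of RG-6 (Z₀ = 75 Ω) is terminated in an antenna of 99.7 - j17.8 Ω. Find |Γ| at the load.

Γ = (Z_L − Z_0)/(Z_L + Z_0) = (24.7 − j17.8)/(174.7 − j17.8)
|Γ| = 30.4/176

|Γ| ≈ 0.173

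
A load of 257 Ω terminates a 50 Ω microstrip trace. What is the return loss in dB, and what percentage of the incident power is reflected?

RL ≈ 3.42 dB; 45.5% of incident power reflected

Γ = (257 − 50)/(257 + 50) = 0.674
RL = −20·log₁₀(0.674) = 3.42 dB
P_refl/P_inc = |Γ|² = 0.455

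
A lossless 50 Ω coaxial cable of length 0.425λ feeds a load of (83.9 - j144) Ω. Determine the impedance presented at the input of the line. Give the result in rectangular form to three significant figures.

βl = 2π × 0.425 = 153°
tan(βl) = tan(153°) = -0.51
Z_in = Z_0·(Z_L + jZ_0·tanβl)/(Z_0 + jZ_L·tanβl)
     = 50·(83.9 − j169)/(-23.4 − j42.7)

Z_in ≈ 111 + j159 Ω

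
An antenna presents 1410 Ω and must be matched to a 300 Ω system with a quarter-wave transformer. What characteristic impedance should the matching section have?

Z_qwt = √(Z_0·R_L) = √(300 × 1410) = √423000

Z_qwt ≈ 650 Ω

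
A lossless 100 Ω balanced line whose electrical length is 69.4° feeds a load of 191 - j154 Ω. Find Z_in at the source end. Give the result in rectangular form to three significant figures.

tan(βl) = tan(69.4°) = 2.66
Z_in = Z_0·(Z_L + jZ_0·tanβl)/(Z_0 + jZ_L·tanβl)
     = 100·(191 + j112)/(510 + j508)

Z_in ≈ 29.8 − j7.71 Ω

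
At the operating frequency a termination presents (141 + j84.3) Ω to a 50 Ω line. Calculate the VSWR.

Γ = (Z_L − Z_0)/(Z_L + Z_0) = (91 + j84.3)/(191 + j84.3)
|Γ| = 124/209 = 0.594
VSWR = (1 + |Γ|)/(1 − |Γ|) = 1.59/0.406

VSWR ≈ 3.93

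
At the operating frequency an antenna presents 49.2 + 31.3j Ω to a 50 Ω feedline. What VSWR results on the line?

VSWR ≈ 1.86

Γ = (Z_L − Z_0)/(Z_L + Z_0) = (-0.8 + j31.3)/(99.2 + j31.3)
|Γ| = 31.3/104 = 0.301
VSWR = (1 + |Γ|)/(1 − |Γ|) = 1.3/0.699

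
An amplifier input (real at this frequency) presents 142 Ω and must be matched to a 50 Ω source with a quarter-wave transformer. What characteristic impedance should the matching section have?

Z_qwt = √(Z_0·R_L) = √(50 × 142) = √7100

Z_qwt ≈ 84.3 Ω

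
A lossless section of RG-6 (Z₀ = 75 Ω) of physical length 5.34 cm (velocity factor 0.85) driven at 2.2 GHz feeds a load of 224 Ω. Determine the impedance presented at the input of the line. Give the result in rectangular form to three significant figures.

λ = v/f = 0.85·c / 2.2 GHz = 0.116 m
βl = 2π·l/λ = 2π × 0.461 = 166°
tan(βl) = tan(166°) = -0.252
Z_in = Z_0·(Z_L + jZ_0·tanβl)/(Z_0 + jZ_L·tanβl)
     = 75·(224 − j18.9)/(75 − j56.5)

Z_in ≈ 152 + j95.6 Ω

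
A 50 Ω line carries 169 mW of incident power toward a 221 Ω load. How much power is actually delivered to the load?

P_delivered ≈ 102 mW

Γ = (221 − 50)/(221 + 50) = 0.631
|Γ|² = 0.398
P_refl = |Γ|²·P_inc = 67.3 mW, P_del = (1 − |Γ|²)·P_inc = 102 mW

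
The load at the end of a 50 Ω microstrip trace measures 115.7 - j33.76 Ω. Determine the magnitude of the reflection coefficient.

|Γ| ≈ 0.437

Γ = (Z_L − Z_0)/(Z_L + Z_0) = (65.7 − j33.76)/(165.7 − j33.76)
|Γ| = 73.9/169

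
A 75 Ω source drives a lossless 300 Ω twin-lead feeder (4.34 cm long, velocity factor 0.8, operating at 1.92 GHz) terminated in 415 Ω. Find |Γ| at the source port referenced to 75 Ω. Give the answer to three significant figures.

|Γ| ≈ 0.582

λ = v/f = 0.8·c / 1.92 GHz = 0.125 m
βl = 2π·l/λ = 2π × 0.347 = 125°
tan(βl) = -1.43
Z_in = Z_0·(Z_L + jZ_0·tanβl)/(Z_0 + jZ_L·tanβl) = 257 + j79.8 Ω
Γ_s = (Z_in − Z_s)/(Z_in + Z_s) = (182 + j79.8)/(332 + j79.8), |Γ_s| = 0.582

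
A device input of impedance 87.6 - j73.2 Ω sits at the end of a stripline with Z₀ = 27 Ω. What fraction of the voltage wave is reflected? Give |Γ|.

|Γ| ≈ 0.699

Γ = (Z_L − Z_0)/(Z_L + Z_0) = (60.6 − j73.2)/(114.6 − j73.2)
|Γ| = 95/136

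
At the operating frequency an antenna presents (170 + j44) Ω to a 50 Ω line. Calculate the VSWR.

VSWR ≈ 3.65

Γ = (Z_L − Z_0)/(Z_L + Z_0) = (120 + j44)/(220 + j44)
|Γ| = 128/224 = 0.57
VSWR = (1 + |Γ|)/(1 − |Γ|) = 1.57/0.43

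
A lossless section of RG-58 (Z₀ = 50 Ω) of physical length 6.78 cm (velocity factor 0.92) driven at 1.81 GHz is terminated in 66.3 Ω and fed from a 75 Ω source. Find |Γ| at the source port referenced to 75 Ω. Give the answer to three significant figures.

λ = v/f = 0.92·c / 1.81 GHz = 0.152 m
βl = 2π·l/λ = 2π × 0.445 = 160°
tan(βl) = -0.363
Z_in = Z_0·(Z_L + jZ_0·tanβl)/(Z_0 + jZ_L·tanβl) = 60.9 + j11.2 Ω
Γ_s = (Z_in − Z_s)/(Z_in + Z_s) = (-14.1 + j11.2)/(136 + j11.2), |Γ_s| = 0.132

|Γ| ≈ 0.132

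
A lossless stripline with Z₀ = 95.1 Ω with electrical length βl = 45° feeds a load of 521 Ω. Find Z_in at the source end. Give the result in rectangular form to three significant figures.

tan(βl) = tan(45°) = 1
Z_in = Z_0·(Z_L + jZ_0·tanβl)/(Z_0 + jZ_L·tanβl)
     = 95.1·(521 + j95.1)/(95.1 + j521)

Z_in ≈ 33.6 − j89 Ω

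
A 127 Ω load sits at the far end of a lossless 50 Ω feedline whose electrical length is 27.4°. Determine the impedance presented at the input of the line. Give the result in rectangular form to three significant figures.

tan(βl) = tan(27.4°) = 0.518
Z_in = Z_0·(Z_L + jZ_0·tanβl)/(Z_0 + jZ_L·tanβl)
     = 50·(127 + j25.9)/(50 + j65.8)

Z_in ≈ 58.9 − j51.7 Ω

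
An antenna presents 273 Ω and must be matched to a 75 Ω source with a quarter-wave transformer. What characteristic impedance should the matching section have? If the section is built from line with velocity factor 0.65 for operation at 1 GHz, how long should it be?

Z_qwt ≈ 143 Ω; length ≈ 4.88 cm

Z_qwt = √(Z_0·R_L) = √(75 × 273) = √20480
λ = 0.65·c/f = 0.195 m, so l = λ/4 = 0.0488 m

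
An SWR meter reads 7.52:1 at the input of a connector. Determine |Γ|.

|Γ| ≈ 0.765

|Γ| = (S − 1)/(S + 1) = (7.52 − 1)/(7.52 + 1) = 6.52/8.52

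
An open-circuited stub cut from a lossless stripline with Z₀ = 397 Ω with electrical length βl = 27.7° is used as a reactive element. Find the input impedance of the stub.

tan(βl) = 0.525
For an open-circuited stub, Z_in = −jZ_0·cot(βl) = −jZ_0/tan(βl)

Z_in ≈ −j756 Ω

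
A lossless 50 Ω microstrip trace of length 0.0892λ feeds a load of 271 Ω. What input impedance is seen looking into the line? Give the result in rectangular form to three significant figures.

Z_in ≈ 30 − j70.8 Ω

βl = 2π × 0.0892 = 32.1°
tan(βl) = tan(32.1°) = 0.628
Z_in = Z_0·(Z_L + jZ_0·tanβl)/(Z_0 + jZ_L·tanβl)
     = 50·(271 + j31.4)/(50 + j170)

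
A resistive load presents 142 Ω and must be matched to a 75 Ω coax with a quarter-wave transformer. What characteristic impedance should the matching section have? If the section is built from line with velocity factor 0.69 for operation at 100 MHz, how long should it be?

Z_qwt = √(Z_0·R_L) = √(75 × 142) = √10650
λ = 0.69·c/f = 2.07 m, so l = λ/4 = 0.517 m

Z_qwt ≈ 103 Ω; length ≈ 51.7 cm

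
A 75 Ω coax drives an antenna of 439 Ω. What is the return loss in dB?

RL ≈ 3 dB

Γ = (439 − 75)/(439 + 75) = 0.708
RL = −20·log₁₀|Γ| = −20·log₁₀(0.708)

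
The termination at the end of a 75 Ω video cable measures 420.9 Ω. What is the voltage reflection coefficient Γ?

Γ = (Z_L − Z_0)/(Z_L + Z_0) = (420.9 − 75)/(420.9 + 75) = 345.9/495.9

Γ = 0.698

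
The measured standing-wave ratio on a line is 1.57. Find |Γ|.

|Γ| = (S − 1)/(S + 1) = (1.57 − 1)/(1.57 + 1) = 0.57/2.57

|Γ| ≈ 0.222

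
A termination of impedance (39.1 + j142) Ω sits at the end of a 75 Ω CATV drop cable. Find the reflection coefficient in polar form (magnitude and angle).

Γ = (Z_L − Z_0)/(Z_L + Z_0) = (-35.9 + j142)/(114.1 + j142)
|Γ| = 146/182 = 0.804

Γ ≈ 0.804 ∠ 53°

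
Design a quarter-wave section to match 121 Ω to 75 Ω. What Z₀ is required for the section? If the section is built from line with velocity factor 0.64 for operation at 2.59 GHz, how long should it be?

Z_qwt ≈ 95.3 Ω; length ≈ 1.85 cm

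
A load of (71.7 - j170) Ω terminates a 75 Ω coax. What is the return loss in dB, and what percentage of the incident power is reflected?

RL ≈ 2.42 dB; 57.3% of incident power reflected

Γ = (-3.3 − j170)/(146.7 − j170), |Γ| = 0.757
RL = −20·log₁₀(0.757) = 2.42 dB
P_refl/P_inc = |Γ|² = 0.573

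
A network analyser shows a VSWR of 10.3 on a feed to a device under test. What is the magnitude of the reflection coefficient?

|Γ| ≈ 0.823

|Γ| = (S − 1)/(S + 1) = (10.3 − 1)/(10.3 + 1) = 9.3/11.3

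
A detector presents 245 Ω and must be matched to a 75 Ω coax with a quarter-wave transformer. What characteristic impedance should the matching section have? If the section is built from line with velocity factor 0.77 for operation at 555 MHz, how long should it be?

Z_qwt = √(Z_0·R_L) = √(75 × 245) = √18380
λ = 0.77·c/f = 0.416 m, so l = λ/4 = 0.104 m

Z_qwt ≈ 136 Ω; length ≈ 10.4 cm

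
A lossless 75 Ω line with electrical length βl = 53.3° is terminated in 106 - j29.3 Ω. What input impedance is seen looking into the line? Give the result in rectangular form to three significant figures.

Z_in ≈ 50.1 − j15.6 Ω

tan(βl) = tan(53.3°) = 1.34
Z_in = Z_0·(Z_L + jZ_0·tanβl)/(Z_0 + jZ_L·tanβl)
     = 75·(106 + j71.3)/(114 + j142)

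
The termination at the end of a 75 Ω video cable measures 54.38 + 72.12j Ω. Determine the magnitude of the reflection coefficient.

Γ = (Z_L − Z_0)/(Z_L + Z_0) = (-20.62 + j72.12)/(129.4 + j72.12)
|Γ| = 75/148

|Γ| ≈ 0.506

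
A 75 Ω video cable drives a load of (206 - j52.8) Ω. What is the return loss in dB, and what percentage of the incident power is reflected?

Γ = (131 − j52.8)/(281 − j52.8), |Γ| = 0.494
RL = −20·log₁₀(0.494) = 6.13 dB
P_refl/P_inc = |Γ|² = 0.244

RL ≈ 6.13 dB; 24.4% of incident power reflected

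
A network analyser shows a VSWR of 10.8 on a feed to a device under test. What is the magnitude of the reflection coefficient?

|Γ| ≈ 0.831

|Γ| = (S − 1)/(S + 1) = (10.8 − 1)/(10.8 + 1) = 9.8/11.8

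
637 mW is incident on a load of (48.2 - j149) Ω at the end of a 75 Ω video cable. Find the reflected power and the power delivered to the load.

|Γ| = |(-26.8 − j149)/(123.2 − j149)| = 0.783
|Γ|² = 0.613
P_refl = |Γ|²·P_inc = 391 mW, P_del = (1 − |Γ|²)·P_inc = 246 mW

P_reflected ≈ 391 mW; P_delivered ≈ 246 mW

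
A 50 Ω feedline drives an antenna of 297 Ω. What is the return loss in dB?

RL ≈ 2.95 dB

Γ = (297 − 50)/(297 + 50) = 0.712
RL = −20·log₁₀|Γ| = −20·log₁₀(0.712)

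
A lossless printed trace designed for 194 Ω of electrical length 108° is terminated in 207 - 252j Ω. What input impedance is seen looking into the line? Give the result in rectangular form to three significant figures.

Z_in ≈ 110 + j163 Ω

tan(βl) = tan(108°) = -3.08
Z_in = Z_0·(Z_L + jZ_0·tanβl)/(Z_0 + jZ_L·tanβl)
     = 194·(207 − j849)/(-582 − j637)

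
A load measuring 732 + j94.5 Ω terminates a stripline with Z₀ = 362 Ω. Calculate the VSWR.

Γ = (Z_L − Z_0)/(Z_L + Z_0) = (370 + j94.5)/(1094 + j94.5)
|Γ| = 382/1100 = 0.348
VSWR = (1 + |Γ|)/(1 − |Γ|) = 1.35/0.652

VSWR ≈ 2.07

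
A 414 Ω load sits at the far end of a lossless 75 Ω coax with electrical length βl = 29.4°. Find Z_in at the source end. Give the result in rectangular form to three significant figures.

tan(βl) = tan(29.4°) = 0.563
Z_in = Z_0·(Z_L + jZ_0·tanβl)/(Z_0 + jZ_L·tanβl)
     = 75·(414 + j42.3)/(75 + j233)

Z_in ≈ 51.1 − j117 Ω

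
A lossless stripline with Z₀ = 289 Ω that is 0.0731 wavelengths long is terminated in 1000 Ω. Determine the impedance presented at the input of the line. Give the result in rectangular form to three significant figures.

βl = 2π × 0.0731 = 26.3°
tan(βl) = tan(26.3°) = 0.495
Z_in = Z_0·(Z_L + jZ_0·tanβl)/(Z_0 + jZ_L·tanβl)
     = 289·(1000 + j143)/(289 + j495)

Z_in ≈ 317 − j399 Ω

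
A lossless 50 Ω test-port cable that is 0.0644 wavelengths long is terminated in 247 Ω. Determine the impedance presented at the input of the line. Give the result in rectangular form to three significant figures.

βl = 2π × 0.0644 = 23.2°
tan(βl) = tan(23.2°) = 0.428
Z_in = Z_0·(Z_L + jZ_0·tanβl)/(Z_0 + jZ_L·tanβl)
     = 50·(247 + j21.4)/(50 + j106)

Z_in ≈ 53.4 − j91.5 Ω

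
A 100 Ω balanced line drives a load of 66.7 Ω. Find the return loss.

Γ = (66.7 − 100)/(66.7 + 100) = -0.2
RL = −20·log₁₀|Γ| = −20·log₁₀(0.2)

RL ≈ 14 dB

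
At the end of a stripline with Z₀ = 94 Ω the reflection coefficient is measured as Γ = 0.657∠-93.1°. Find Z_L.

Z_L ≈ 35.6 − j82.1 Ω

Z_L = Z_0·(1 + Γ)/(1 − Γ) = 94·(0.964 − j0.656)/(1.04 + j0.656)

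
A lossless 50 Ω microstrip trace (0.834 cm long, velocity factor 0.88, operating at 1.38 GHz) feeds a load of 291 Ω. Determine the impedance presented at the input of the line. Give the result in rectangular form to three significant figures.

λ = v/f = 0.88·c / 1.38 GHz = 0.191 m
βl = 2π·l/λ = 2π × 0.0436 = 15.7°
tan(βl) = tan(15.7°) = 0.281
Z_in = Z_0·(Z_L + jZ_0·tanβl)/(Z_0 + jZ_L·tanβl)
     = 50·(291 + j14)/(50 + j81.8)

Z_in ≈ 85.5 − j126 Ω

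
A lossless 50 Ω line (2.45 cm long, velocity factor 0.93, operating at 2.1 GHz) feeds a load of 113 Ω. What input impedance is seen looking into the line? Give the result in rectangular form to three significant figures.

Z_in ≈ 25.4 − j16.9 Ω

λ = v/f = 0.93·c / 2.1 GHz = 0.133 m
βl = 2π·l/λ = 2π × 0.184 = 66.4°
tan(βl) = tan(66.4°) = 2.29
Z_in = Z_0·(Z_L + jZ_0·tanβl)/(Z_0 + jZ_L·tanβl)
     = 50·(113 + j114)/(50 + j258)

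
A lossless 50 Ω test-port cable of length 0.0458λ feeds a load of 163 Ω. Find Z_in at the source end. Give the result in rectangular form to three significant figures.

Z_in ≈ 91.8 − j73.8 Ω

βl = 2π × 0.0458 = 16.5°
tan(βl) = tan(16.5°) = 0.296
Z_in = Z_0·(Z_L + jZ_0·tanβl)/(Z_0 + jZ_L·tanβl)
     = 50·(163 + j14.8)/(50 + j48.2)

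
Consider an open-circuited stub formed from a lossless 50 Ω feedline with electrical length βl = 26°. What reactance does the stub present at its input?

X_in ≈ -103 Ω (capacitive)

tan(βl) = 0.488
For an open-circuited stub, Z_in = −jZ_0·cot(βl) = −jZ_0/tan(βl)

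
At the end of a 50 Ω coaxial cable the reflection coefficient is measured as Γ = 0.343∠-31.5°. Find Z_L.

Z_L = Z_0·(1 + Γ)/(1 − Γ) = 50·(1.29 − j0.179)/(0.708 + j0.179)

Z_L ≈ 82.8 − j33.6 Ω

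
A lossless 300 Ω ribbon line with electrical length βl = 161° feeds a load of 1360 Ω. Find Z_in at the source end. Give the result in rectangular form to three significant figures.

Z_in ≈ 443 + j588 Ω

tan(βl) = tan(161°) = -0.344
Z_in = Z_0·(Z_L + jZ_0·tanβl)/(Z_0 + jZ_L·tanβl)
     = 300·(1360 − j103)/(300 − j468)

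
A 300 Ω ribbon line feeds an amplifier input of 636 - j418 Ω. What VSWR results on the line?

VSWR ≈ 3.19

Γ = (Z_L − Z_0)/(Z_L + Z_0) = (336 − j418)/(936 − j418)
|Γ| = 536/1030 = 0.523
VSWR = (1 + |Γ|)/(1 − |Γ|) = 1.52/0.477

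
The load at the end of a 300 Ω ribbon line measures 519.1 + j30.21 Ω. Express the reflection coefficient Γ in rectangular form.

Γ ≈ 0.268 + j0.027

Γ = (Z_L − Z_0)/(Z_L + Z_0) = (219.1 + j30.21)/(819.1 + j30.21)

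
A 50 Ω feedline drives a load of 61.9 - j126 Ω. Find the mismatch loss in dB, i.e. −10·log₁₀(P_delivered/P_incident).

mismatch loss ≈ 3.61 dB

Γ = (11.9 − j126)/(111.9 − j126), |Γ| = 0.751
|Γ|² = 0.564, so P_del/P_inc = 1 − |Γ|² = 0.436
ML = −10·log₁₀(1 − |Γ|²)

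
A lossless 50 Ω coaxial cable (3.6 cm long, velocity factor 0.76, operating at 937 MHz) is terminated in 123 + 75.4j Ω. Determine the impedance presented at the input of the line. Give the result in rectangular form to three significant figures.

Z_in ≈ 28.9 − j46.3 Ω

λ = v/f = 0.76·c / 937 MHz = 0.243 m
βl = 2π·l/λ = 2π × 0.148 = 53.3°
tan(βl) = tan(53.3°) = 1.34
Z_in = Z_0·(Z_L + jZ_0·tanβl)/(Z_0 + jZ_L·tanβl)
     = 50·(123 + j142)/(-51 + j165)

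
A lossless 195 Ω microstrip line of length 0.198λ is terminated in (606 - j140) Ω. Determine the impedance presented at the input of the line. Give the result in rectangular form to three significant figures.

βl = 2π × 0.198 = 71.3°
tan(βl) = tan(71.3°) = 2.95
Z_in = Z_0·(Z_L + jZ_0·tanβl)/(Z_0 + jZ_L·tanβl)
     = 195·(606 + j435)/(608 + j1790)

Z_in ≈ 62.7 − j44.8 Ω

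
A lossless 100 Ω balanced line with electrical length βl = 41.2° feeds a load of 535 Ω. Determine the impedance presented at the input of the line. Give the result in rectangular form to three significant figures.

tan(βl) = tan(41.2°) = 0.875
Z_in = Z_0·(Z_L + jZ_0·tanβl)/(Z_0 + jZ_L·tanβl)
     = 100·(535 + j87.5)/(100 + j468)

Z_in ≈ 41.2 − j105 Ω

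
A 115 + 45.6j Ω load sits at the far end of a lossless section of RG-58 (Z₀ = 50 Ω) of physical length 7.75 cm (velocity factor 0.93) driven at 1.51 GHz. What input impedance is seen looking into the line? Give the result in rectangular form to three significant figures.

λ = v/f = 0.93·c / 1.51 GHz = 0.185 m
βl = 2π·l/λ = 2π × 0.419 = 151°
tan(βl) = tan(151°) = -0.554
Z_in = Z_0·(Z_L + jZ_0·tanβl)/(Z_0 + jZ_L·tanβl)
     = 50·(115 + j17.9)/(75.3 − j63.7)

Z_in ≈ 38.6 + j44.6 Ω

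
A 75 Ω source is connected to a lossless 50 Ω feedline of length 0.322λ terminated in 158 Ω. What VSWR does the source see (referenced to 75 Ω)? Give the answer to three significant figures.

VSWR ≈ 4.26

βl = 2π × 0.322 = 116°
tan(βl) = -2.06
Z_in = Z_0·(Z_L + jZ_0·tanβl)/(Z_0 + jZ_L·tanβl) = 19.1 + j21.4 Ω
Γ_s = (Z_in − Z_s)/(Z_in + Z_s) = (-55.9 + j21.4)/(94.1 + j21.4), |Γ_s| = 0.62
VSWR = (1 + |Γ_s|)/(1 − |Γ_s|)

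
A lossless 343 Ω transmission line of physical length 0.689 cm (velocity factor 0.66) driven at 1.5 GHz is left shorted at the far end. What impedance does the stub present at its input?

Z_in ≈ +j117 Ω

λ = v/f = 0.66·c / 1.5 GHz = 0.132 m
βl = 2π·l/λ = 2π × 0.0522 = 18.8°
tan(βl) = 0.34
For a shorted stub, Z_in = jZ_0·tan(βl)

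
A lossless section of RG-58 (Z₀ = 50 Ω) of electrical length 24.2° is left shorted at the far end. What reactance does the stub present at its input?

X_in ≈ 22.5 Ω (inductive)

tan(βl) = 0.449
For a shorted stub, Z_in = jZ_0·tan(βl)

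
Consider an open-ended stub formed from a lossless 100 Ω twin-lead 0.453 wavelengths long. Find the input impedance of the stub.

βl = 2π × 0.453 = 163°
tan(βl) = -0.304
For an open-ended stub, Z_in = −jZ_0·cot(βl) = −jZ_0/tan(βl)

Z_in ≈ +j329 Ω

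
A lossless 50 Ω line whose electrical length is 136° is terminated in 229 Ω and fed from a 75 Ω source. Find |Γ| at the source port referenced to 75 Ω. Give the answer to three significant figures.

|Γ| ≈ 0.663

tan(βl) = -0.966
Z_in = Z_0·(Z_L + jZ_0·tanβl)/(Z_0 + jZ_L·tanβl) = 21.5 + j46.9 Ω
Γ_s = (Z_in − Z_s)/(Z_in + Z_s) = (-53.5 + j46.9)/(96.5 + j46.9), |Γ_s| = 0.663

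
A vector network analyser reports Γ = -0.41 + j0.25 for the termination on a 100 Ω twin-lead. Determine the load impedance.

Z_L = Z_0·(1 + Γ)/(1 − Γ) = 100·(0.59 + j0.25)/(1.41 − j0.25)

Z_L ≈ 37.5 + j24.4 Ω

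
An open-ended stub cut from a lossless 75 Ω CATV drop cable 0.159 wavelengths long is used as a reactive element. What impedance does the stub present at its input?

Z_in ≈ −j48.3 Ω

βl = 2π × 0.159 = 57.2°
tan(βl) = 1.55
For an open-ended stub, Z_in = −jZ_0·cot(βl) = −jZ_0/tan(βl)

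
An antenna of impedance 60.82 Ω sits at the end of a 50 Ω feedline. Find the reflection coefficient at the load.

Γ = (Z_L − Z_0)/(Z_L + Z_0) = (60.82 − 50)/(60.82 + 50) = 10.82/110.8

Γ = 0.0976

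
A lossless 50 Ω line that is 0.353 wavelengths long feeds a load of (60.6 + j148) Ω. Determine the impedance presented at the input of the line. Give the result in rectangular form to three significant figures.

Z_in ≈ 6.23 + j18.7 Ω

βl = 2π × 0.353 = 127°
tan(βl) = tan(127°) = -1.32
Z_in = Z_0·(Z_L + jZ_0·tanβl)/(Z_0 + jZ_L·tanβl)
     = 50·(60.6 + j81.8)/(246 − j80.2)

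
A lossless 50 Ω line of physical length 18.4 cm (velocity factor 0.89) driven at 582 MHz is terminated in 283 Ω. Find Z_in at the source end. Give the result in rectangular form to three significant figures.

Z_in ≈ 24.6 + j63.8 Ω

λ = v/f = 0.89·c / 582 MHz = 0.459 m
βl = 2π·l/λ = 2π × 0.401 = 144°
tan(βl) = tan(144°) = -0.716
Z_in = Z_0·(Z_L + jZ_0·tanβl)/(Z_0 + jZ_L·tanβl)
     = 50·(283 − j35.8)/(50 − j203)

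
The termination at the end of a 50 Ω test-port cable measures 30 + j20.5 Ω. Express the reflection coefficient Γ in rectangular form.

Γ = (Z_L − Z_0)/(Z_L + Z_0) = (-20 + j20.5)/(80 + j20.5)

Γ ≈ -0.173 + j0.301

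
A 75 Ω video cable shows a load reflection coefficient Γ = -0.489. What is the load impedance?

Z_L = Z_0·(1 + Γ)/(1 − Γ) = 75·(0.511)/(1.49)

Z_L ≈ 25.7 Ω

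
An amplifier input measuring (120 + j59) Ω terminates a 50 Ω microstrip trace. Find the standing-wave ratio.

VSWR ≈ 3.07

Γ = (Z_L − Z_0)/(Z_L + Z_0) = (70 + j59)/(170 + j59)
|Γ| = 91.5/180 = 0.509
VSWR = (1 + |Γ|)/(1 − |Γ|) = 1.51/0.491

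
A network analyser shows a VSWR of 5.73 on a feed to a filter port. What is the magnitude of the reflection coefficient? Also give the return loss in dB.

|Γ| = (S − 1)/(S + 1) = (5.73 − 1)/(5.73 + 1) = 4.73/6.73
RL = −20·log₁₀|Γ| = −20·log₁₀(0.703)

|Γ| ≈ 0.703; return loss ≈ 3.06 dB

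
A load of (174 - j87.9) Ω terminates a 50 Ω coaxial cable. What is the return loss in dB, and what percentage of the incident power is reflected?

Γ = (124 − j87.9)/(224 − j87.9), |Γ| = 0.632
RL = −20·log₁₀(0.632) = 3.99 dB
P_refl/P_inc = |Γ|² = 0.399

RL ≈ 3.99 dB; 39.9% of incident power reflected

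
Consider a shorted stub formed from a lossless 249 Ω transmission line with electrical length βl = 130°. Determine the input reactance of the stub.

X_in ≈ -297 Ω (capacitive)

tan(βl) = -1.19
For a shorted stub, Z_in = jZ_0·tan(βl)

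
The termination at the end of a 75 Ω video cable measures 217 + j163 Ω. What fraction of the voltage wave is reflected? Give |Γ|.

|Γ| ≈ 0.646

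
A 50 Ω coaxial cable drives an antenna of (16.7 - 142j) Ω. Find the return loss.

RL ≈ 0.633 dB

Γ = (-33.3 − j142)/(66.7 − j142), |Γ| = 0.93
RL = −20·log₁₀|Γ| = −20·log₁₀(0.93)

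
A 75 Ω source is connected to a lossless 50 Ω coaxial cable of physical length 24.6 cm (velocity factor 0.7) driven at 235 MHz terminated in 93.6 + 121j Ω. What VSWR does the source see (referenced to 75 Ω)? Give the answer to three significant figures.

VSWR ≈ 7.97

λ = v/f = 0.7·c / 235 MHz = 0.894 m
βl = 2π·l/λ = 2π × 0.275 = 99.1°
tan(βl) = -6.24
Z_in = Z_0·(Z_L + jZ_0·tanβl)/(Z_0 + jZ_L·tanβl) = 9.45 − j5.01 Ω
Γ_s = (Z_in − Z_s)/(Z_in + Z_s) = (-65.6 − j5.01)/(84.4 − j5.01), |Γ_s| = 0.777
VSWR = (1 + |Γ_s|)/(1 − |Γ_s|)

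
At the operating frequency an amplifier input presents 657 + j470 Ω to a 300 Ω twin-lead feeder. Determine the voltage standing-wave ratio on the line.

VSWR ≈ 3.48

Γ = (Z_L − Z_0)/(Z_L + Z_0) = (357 + j470)/(957 + j470)
|Γ| = 590/1070 = 0.554
VSWR = (1 + |Γ|)/(1 − |Γ|) = 1.55/0.446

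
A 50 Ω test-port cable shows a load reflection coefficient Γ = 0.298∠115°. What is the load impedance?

Z_L ≈ 34 + j20.1 Ω

Z_L = Z_0·(1 + Γ)/(1 − Γ) = 50·(0.874 + j0.27)/(1.13 − j0.27)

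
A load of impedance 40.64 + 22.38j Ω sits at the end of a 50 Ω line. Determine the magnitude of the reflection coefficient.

Γ = (Z_L − Z_0)/(Z_L + Z_0) = (-9.36 + j22.38)/(90.64 + j22.38)
|Γ| = 24.3/93.4

|Γ| ≈ 0.26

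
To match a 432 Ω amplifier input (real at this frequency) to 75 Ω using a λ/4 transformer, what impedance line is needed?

Z_qwt ≈ 180 Ω

Z_qwt = √(Z_0·R_L) = √(75 × 432) = √32400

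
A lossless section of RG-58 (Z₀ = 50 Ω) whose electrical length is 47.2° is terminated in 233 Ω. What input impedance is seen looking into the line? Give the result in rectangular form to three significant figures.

Z_in ≈ 19.2 − j42.5 Ω

tan(βl) = tan(47.2°) = 1.08
Z_in = Z_0·(Z_L + jZ_0·tanβl)/(Z_0 + jZ_L·tanβl)
     = 50·(233 + j54)/(50 + j252)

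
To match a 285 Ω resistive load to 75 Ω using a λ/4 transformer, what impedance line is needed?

Z_qwt = √(Z_0·R_L) = √(75 × 285) = √21380

Z_qwt ≈ 146 Ω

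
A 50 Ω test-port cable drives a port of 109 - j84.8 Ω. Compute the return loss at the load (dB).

Γ = (59 − j84.8)/(159 − j84.8), |Γ| = 0.573
RL = −20·log₁₀|Γ| = −20·log₁₀(0.573)

RL ≈ 4.83 dB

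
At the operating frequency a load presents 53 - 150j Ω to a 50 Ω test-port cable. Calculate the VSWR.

VSWR ≈ 10.4

Γ = (Z_L − Z_0)/(Z_L + Z_0) = (3 − j150)/(103 − j150)
|Γ| = 150/182 = 0.825
VSWR = (1 + |Γ|)/(1 − |Γ|) = 1.82/0.175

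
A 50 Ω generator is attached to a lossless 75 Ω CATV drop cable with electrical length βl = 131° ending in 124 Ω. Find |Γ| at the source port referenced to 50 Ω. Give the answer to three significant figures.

|Γ| ≈ 0.297

tan(βl) = -1.15
Z_in = Z_0·(Z_L + jZ_0·tanβl)/(Z_0 + jZ_L·tanβl) = 62.4 + j32.4 Ω
Γ_s = (Z_in − Z_s)/(Z_in + Z_s) = (12.4 + j32.4)/(112 + j32.4), |Γ_s| = 0.297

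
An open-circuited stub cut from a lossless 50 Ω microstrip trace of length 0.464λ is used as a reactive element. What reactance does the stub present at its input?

X_in ≈ 217 Ω (inductive)

βl = 2π × 0.464 = 167°
tan(βl) = -0.23
For an open-circuited stub, Z_in = −jZ_0·cot(βl) = −jZ_0/tan(βl)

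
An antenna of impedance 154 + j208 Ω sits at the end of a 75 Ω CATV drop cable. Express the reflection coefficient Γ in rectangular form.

Γ = (Z_L − Z_0)/(Z_L + Z_0) = (79 + j208)/(229 + j208)

Γ ≈ 0.641 + j0.326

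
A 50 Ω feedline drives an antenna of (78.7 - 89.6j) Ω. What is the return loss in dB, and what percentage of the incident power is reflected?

Γ = (28.7 − j89.6)/(128.7 − j89.6), |Γ| = 0.6
RL = −20·log₁₀(0.6) = 4.44 dB
P_refl/P_inc = |Γ|² = 0.36

RL ≈ 4.44 dB; 36% of incident power reflected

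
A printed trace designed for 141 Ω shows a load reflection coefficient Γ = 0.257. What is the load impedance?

Z_L ≈ 239 Ω

Z_L = Z_0·(1 + Γ)/(1 − Γ) = 141·(1.26)/(0.743)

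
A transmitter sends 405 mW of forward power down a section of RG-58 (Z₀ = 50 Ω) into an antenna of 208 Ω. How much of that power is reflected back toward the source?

P_reflected ≈ 152 mW

Γ = (208 − 50)/(208 + 50) = 0.612
|Γ|² = 0.375
P_refl = |Γ|²·P_inc = 152 mW, P_del = (1 − |Γ|²)·P_inc = 253 mW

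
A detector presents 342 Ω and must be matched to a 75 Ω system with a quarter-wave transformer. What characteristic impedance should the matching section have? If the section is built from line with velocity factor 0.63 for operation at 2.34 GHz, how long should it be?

Z_qwt = √(Z_0·R_L) = √(75 × 342) = √25650
λ = 0.63·c/f = 0.0808 m, so l = λ/4 = 0.0202 m

Z_qwt ≈ 160 Ω; length ≈ 2.02 cm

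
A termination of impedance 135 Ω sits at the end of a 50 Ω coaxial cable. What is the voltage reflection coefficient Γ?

Γ = 0.459

Γ = (Z_L − Z_0)/(Z_L + Z_0) = (135 − 50)/(135 + 50) = 85/185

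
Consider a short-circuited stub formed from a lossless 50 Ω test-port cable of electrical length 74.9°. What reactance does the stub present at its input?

X_in ≈ 185 Ω (inductive)

tan(βl) = 3.71
For a short-circuited stub, Z_in = jZ_0·tan(βl)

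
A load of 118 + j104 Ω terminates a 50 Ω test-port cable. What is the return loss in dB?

RL ≈ 4.03 dB

Γ = (68 + j104)/(168 + j104), |Γ| = 0.629
RL = −20·log₁₀|Γ| = −20·log₁₀(0.629)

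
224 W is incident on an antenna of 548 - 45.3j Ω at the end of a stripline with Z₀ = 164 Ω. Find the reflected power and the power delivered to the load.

|Γ| = |(384 − j45.3)/(712 − j45.3)| = 0.542
|Γ|² = 0.294
P_refl = |Γ|²·P_inc = 65.8 W, P_del = (1 − |Γ|²)·P_inc = 158 W

P_reflected ≈ 65.8 W; P_delivered ≈ 158 W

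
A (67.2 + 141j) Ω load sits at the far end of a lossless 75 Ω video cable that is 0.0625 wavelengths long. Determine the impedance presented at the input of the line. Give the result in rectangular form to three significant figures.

Z_in ≈ 422 + j70.3 Ω

βl = 2π × 0.0625 = 22.5°
tan(βl) = tan(22.5°) = 0.414
Z_in = Z_0·(Z_L + jZ_0·tanβl)/(Z_0 + jZ_L·tanβl)
     = 75·(67.2 + j172)/(16.6 + j27.8)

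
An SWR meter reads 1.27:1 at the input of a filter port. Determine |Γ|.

|Γ| ≈ 0.119

|Γ| = (S − 1)/(S + 1) = (1.27 − 1)/(1.27 + 1) = 0.27/2.27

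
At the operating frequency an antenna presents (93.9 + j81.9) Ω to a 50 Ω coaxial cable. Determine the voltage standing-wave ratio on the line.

VSWR ≈ 3.56

Γ = (Z_L − Z_0)/(Z_L + Z_0) = (43.9 + j81.9)/(143.9 + j81.9)
|Γ| = 92.9/166 = 0.561
VSWR = (1 + |Γ|)/(1 − |Γ|) = 1.56/0.439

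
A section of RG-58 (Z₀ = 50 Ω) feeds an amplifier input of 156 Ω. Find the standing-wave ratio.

VSWR ≈ 3.12

For a purely resistive load, VSWR = R_L/Z_0 or Z_0/R_L (whichever > 1) = 156/50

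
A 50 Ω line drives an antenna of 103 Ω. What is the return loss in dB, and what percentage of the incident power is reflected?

Γ = (103 − 50)/(103 + 50) = 0.346
RL = −20·log₁₀(0.346) = 9.21 dB
P_refl/P_inc = |Γ|² = 0.12

RL ≈ 9.21 dB; 12% of incident power reflected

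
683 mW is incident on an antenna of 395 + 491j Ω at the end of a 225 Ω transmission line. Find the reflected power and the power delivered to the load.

P_reflected ≈ 295 mW; P_delivered ≈ 388 mW

|Γ| = |(170 + j491)/(620 + j491)| = 0.657
|Γ|² = 0.432
P_refl = |Γ|²·P_inc = 295 mW, P_del = (1 − |Γ|²)·P_inc = 388 mW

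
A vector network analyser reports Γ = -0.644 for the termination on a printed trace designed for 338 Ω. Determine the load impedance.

Z_L = Z_0·(1 + Γ)/(1 − Γ) = 338·(0.356)/(1.64)

Z_L ≈ 73.2 Ω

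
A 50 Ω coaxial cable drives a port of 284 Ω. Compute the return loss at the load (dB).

RL ≈ 3.09 dB

Γ = (284 − 50)/(284 + 50) = 0.701
RL = −20·log₁₀|Γ| = −20·log₁₀(0.701)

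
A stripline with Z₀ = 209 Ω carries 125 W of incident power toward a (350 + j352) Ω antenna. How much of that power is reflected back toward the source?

P_reflected ≈ 41.2 W

|Γ| = |(141 + j352)/(559 + j352)| = 0.574
|Γ|² = 0.329
P_refl = |Γ|²·P_inc = 41.2 W, P_del = (1 − |Γ|²)·P_inc = 83.8 W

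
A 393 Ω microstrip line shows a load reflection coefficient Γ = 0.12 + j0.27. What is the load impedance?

Z_L = Z_0·(1 + Γ)/(1 − Γ) = 393·(1.12 + j0.27)/(0.88 − j0.27)

Z_L ≈ 423 + j250 Ω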